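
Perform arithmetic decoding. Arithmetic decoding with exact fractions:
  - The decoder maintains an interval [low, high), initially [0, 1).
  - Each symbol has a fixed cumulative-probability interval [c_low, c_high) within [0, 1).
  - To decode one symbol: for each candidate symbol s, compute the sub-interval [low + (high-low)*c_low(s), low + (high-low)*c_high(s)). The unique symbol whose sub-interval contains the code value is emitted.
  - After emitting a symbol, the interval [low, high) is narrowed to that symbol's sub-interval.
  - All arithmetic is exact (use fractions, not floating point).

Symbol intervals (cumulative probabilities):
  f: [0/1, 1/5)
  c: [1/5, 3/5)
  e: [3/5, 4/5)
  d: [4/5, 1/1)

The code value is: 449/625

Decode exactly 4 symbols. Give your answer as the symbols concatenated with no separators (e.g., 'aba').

Step 1: interval [0/1, 1/1), width = 1/1 - 0/1 = 1/1
  'f': [0/1 + 1/1*0/1, 0/1 + 1/1*1/5) = [0/1, 1/5)
  'c': [0/1 + 1/1*1/5, 0/1 + 1/1*3/5) = [1/5, 3/5)
  'e': [0/1 + 1/1*3/5, 0/1 + 1/1*4/5) = [3/5, 4/5) <- contains code 449/625
  'd': [0/1 + 1/1*4/5, 0/1 + 1/1*1/1) = [4/5, 1/1)
  emit 'e', narrow to [3/5, 4/5)
Step 2: interval [3/5, 4/5), width = 4/5 - 3/5 = 1/5
  'f': [3/5 + 1/5*0/1, 3/5 + 1/5*1/5) = [3/5, 16/25)
  'c': [3/5 + 1/5*1/5, 3/5 + 1/5*3/5) = [16/25, 18/25) <- contains code 449/625
  'e': [3/5 + 1/5*3/5, 3/5 + 1/5*4/5) = [18/25, 19/25)
  'd': [3/5 + 1/5*4/5, 3/5 + 1/5*1/1) = [19/25, 4/5)
  emit 'c', narrow to [16/25, 18/25)
Step 3: interval [16/25, 18/25), width = 18/25 - 16/25 = 2/25
  'f': [16/25 + 2/25*0/1, 16/25 + 2/25*1/5) = [16/25, 82/125)
  'c': [16/25 + 2/25*1/5, 16/25 + 2/25*3/5) = [82/125, 86/125)
  'e': [16/25 + 2/25*3/5, 16/25 + 2/25*4/5) = [86/125, 88/125)
  'd': [16/25 + 2/25*4/5, 16/25 + 2/25*1/1) = [88/125, 18/25) <- contains code 449/625
  emit 'd', narrow to [88/125, 18/25)
Step 4: interval [88/125, 18/25), width = 18/25 - 88/125 = 2/125
  'f': [88/125 + 2/125*0/1, 88/125 + 2/125*1/5) = [88/125, 442/625)
  'c': [88/125 + 2/125*1/5, 88/125 + 2/125*3/5) = [442/625, 446/625)
  'e': [88/125 + 2/125*3/5, 88/125 + 2/125*4/5) = [446/625, 448/625)
  'd': [88/125 + 2/125*4/5, 88/125 + 2/125*1/1) = [448/625, 18/25) <- contains code 449/625
  emit 'd', narrow to [448/625, 18/25)

Answer: ecdd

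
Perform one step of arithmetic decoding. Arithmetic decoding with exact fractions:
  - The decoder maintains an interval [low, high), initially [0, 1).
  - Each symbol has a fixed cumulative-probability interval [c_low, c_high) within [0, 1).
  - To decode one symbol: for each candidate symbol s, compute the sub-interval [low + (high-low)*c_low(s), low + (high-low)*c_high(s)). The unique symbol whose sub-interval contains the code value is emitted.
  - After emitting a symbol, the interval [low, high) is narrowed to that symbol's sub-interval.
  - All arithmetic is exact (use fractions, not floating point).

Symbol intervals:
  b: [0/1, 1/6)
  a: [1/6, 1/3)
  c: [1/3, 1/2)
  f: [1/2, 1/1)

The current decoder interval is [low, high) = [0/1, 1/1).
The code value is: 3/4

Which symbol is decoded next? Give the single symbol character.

Interval width = high − low = 1/1 − 0/1 = 1/1
Scaled code = (code − low) / width = (3/4 − 0/1) / 1/1 = 3/4
  b: [0/1, 1/6) 
  a: [1/6, 1/3) 
  c: [1/3, 1/2) 
  f: [1/2, 1/1) ← scaled code falls here ✓

Answer: f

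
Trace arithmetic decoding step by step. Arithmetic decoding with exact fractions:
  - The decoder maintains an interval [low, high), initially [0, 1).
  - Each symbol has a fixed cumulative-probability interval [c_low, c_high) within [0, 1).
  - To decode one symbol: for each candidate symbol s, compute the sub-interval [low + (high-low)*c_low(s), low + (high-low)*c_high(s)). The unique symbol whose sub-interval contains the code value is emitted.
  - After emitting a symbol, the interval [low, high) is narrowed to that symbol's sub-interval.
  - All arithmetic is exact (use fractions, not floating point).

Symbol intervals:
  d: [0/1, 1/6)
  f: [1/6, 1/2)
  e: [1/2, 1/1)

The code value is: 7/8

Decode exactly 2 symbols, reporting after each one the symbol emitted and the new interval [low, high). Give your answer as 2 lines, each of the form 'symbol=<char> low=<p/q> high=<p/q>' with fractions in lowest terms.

Step 1: interval [0/1, 1/1), width = 1/1 - 0/1 = 1/1
  'd': [0/1 + 1/1*0/1, 0/1 + 1/1*1/6) = [0/1, 1/6)
  'f': [0/1 + 1/1*1/6, 0/1 + 1/1*1/2) = [1/6, 1/2)
  'e': [0/1 + 1/1*1/2, 0/1 + 1/1*1/1) = [1/2, 1/1) <- contains code 7/8
  emit 'e', narrow to [1/2, 1/1)
Step 2: interval [1/2, 1/1), width = 1/1 - 1/2 = 1/2
  'd': [1/2 + 1/2*0/1, 1/2 + 1/2*1/6) = [1/2, 7/12)
  'f': [1/2 + 1/2*1/6, 1/2 + 1/2*1/2) = [7/12, 3/4)
  'e': [1/2 + 1/2*1/2, 1/2 + 1/2*1/1) = [3/4, 1/1) <- contains code 7/8
  emit 'e', narrow to [3/4, 1/1)

Answer: symbol=e low=1/2 high=1/1
symbol=e low=3/4 high=1/1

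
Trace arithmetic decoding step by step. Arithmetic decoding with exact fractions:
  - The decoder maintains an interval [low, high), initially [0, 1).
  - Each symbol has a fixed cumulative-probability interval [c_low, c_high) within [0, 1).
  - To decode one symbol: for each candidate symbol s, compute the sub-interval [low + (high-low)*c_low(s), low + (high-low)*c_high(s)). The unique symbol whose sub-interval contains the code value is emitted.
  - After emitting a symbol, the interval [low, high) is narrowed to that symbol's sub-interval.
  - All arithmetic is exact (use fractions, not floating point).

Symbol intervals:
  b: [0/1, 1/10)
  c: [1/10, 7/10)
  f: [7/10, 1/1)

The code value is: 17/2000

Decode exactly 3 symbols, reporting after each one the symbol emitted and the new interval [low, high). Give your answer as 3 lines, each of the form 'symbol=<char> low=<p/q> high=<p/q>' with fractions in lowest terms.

Answer: symbol=b low=0/1 high=1/10
symbol=b low=0/1 high=1/100
symbol=f low=7/1000 high=1/100

Derivation:
Step 1: interval [0/1, 1/1), width = 1/1 - 0/1 = 1/1
  'b': [0/1 + 1/1*0/1, 0/1 + 1/1*1/10) = [0/1, 1/10) <- contains code 17/2000
  'c': [0/1 + 1/1*1/10, 0/1 + 1/1*7/10) = [1/10, 7/10)
  'f': [0/1 + 1/1*7/10, 0/1 + 1/1*1/1) = [7/10, 1/1)
  emit 'b', narrow to [0/1, 1/10)
Step 2: interval [0/1, 1/10), width = 1/10 - 0/1 = 1/10
  'b': [0/1 + 1/10*0/1, 0/1 + 1/10*1/10) = [0/1, 1/100) <- contains code 17/2000
  'c': [0/1 + 1/10*1/10, 0/1 + 1/10*7/10) = [1/100, 7/100)
  'f': [0/1 + 1/10*7/10, 0/1 + 1/10*1/1) = [7/100, 1/10)
  emit 'b', narrow to [0/1, 1/100)
Step 3: interval [0/1, 1/100), width = 1/100 - 0/1 = 1/100
  'b': [0/1 + 1/100*0/1, 0/1 + 1/100*1/10) = [0/1, 1/1000)
  'c': [0/1 + 1/100*1/10, 0/1 + 1/100*7/10) = [1/1000, 7/1000)
  'f': [0/1 + 1/100*7/10, 0/1 + 1/100*1/1) = [7/1000, 1/100) <- contains code 17/2000
  emit 'f', narrow to [7/1000, 1/100)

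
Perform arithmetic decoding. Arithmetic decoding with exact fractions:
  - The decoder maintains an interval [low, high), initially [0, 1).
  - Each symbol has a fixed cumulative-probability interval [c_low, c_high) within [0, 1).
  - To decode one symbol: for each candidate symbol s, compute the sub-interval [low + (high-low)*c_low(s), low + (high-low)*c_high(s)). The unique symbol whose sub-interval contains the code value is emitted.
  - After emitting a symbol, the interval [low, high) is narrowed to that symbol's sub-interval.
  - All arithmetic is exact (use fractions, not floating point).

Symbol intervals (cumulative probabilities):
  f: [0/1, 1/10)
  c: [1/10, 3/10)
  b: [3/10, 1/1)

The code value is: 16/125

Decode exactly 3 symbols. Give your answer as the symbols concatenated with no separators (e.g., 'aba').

Answer: ccc

Derivation:
Step 1: interval [0/1, 1/1), width = 1/1 - 0/1 = 1/1
  'f': [0/1 + 1/1*0/1, 0/1 + 1/1*1/10) = [0/1, 1/10)
  'c': [0/1 + 1/1*1/10, 0/1 + 1/1*3/10) = [1/10, 3/10) <- contains code 16/125
  'b': [0/1 + 1/1*3/10, 0/1 + 1/1*1/1) = [3/10, 1/1)
  emit 'c', narrow to [1/10, 3/10)
Step 2: interval [1/10, 3/10), width = 3/10 - 1/10 = 1/5
  'f': [1/10 + 1/5*0/1, 1/10 + 1/5*1/10) = [1/10, 3/25)
  'c': [1/10 + 1/5*1/10, 1/10 + 1/5*3/10) = [3/25, 4/25) <- contains code 16/125
  'b': [1/10 + 1/5*3/10, 1/10 + 1/5*1/1) = [4/25, 3/10)
  emit 'c', narrow to [3/25, 4/25)
Step 3: interval [3/25, 4/25), width = 4/25 - 3/25 = 1/25
  'f': [3/25 + 1/25*0/1, 3/25 + 1/25*1/10) = [3/25, 31/250)
  'c': [3/25 + 1/25*1/10, 3/25 + 1/25*3/10) = [31/250, 33/250) <- contains code 16/125
  'b': [3/25 + 1/25*3/10, 3/25 + 1/25*1/1) = [33/250, 4/25)
  emit 'c', narrow to [31/250, 33/250)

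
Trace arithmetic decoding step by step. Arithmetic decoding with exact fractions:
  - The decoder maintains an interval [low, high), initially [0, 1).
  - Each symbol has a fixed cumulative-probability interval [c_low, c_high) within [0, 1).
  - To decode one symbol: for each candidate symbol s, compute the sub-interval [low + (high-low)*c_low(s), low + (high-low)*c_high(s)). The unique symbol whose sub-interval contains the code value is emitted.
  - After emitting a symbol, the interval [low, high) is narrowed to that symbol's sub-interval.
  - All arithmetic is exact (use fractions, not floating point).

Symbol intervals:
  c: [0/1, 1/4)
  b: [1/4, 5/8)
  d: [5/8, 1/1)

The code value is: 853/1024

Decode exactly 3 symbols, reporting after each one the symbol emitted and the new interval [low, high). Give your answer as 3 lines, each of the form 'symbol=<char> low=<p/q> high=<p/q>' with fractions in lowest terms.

Step 1: interval [0/1, 1/1), width = 1/1 - 0/1 = 1/1
  'c': [0/1 + 1/1*0/1, 0/1 + 1/1*1/4) = [0/1, 1/4)
  'b': [0/1 + 1/1*1/4, 0/1 + 1/1*5/8) = [1/4, 5/8)
  'd': [0/1 + 1/1*5/8, 0/1 + 1/1*1/1) = [5/8, 1/1) <- contains code 853/1024
  emit 'd', narrow to [5/8, 1/1)
Step 2: interval [5/8, 1/1), width = 1/1 - 5/8 = 3/8
  'c': [5/8 + 3/8*0/1, 5/8 + 3/8*1/4) = [5/8, 23/32)
  'b': [5/8 + 3/8*1/4, 5/8 + 3/8*5/8) = [23/32, 55/64) <- contains code 853/1024
  'd': [5/8 + 3/8*5/8, 5/8 + 3/8*1/1) = [55/64, 1/1)
  emit 'b', narrow to [23/32, 55/64)
Step 3: interval [23/32, 55/64), width = 55/64 - 23/32 = 9/64
  'c': [23/32 + 9/64*0/1, 23/32 + 9/64*1/4) = [23/32, 193/256)
  'b': [23/32 + 9/64*1/4, 23/32 + 9/64*5/8) = [193/256, 413/512)
  'd': [23/32 + 9/64*5/8, 23/32 + 9/64*1/1) = [413/512, 55/64) <- contains code 853/1024
  emit 'd', narrow to [413/512, 55/64)

Answer: symbol=d low=5/8 high=1/1
symbol=b low=23/32 high=55/64
symbol=d low=413/512 high=55/64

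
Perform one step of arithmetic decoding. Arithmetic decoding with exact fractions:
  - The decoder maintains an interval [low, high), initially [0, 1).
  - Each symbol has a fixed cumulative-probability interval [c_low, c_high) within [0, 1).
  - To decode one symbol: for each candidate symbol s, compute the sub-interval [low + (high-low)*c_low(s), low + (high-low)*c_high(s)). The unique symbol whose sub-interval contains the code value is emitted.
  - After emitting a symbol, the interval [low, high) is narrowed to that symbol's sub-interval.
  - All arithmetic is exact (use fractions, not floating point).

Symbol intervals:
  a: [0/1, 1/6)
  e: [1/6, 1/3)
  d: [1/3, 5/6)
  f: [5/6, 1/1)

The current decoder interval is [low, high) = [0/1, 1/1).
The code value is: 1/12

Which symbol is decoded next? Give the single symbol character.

Interval width = high − low = 1/1 − 0/1 = 1/1
Scaled code = (code − low) / width = (1/12 − 0/1) / 1/1 = 1/12
  a: [0/1, 1/6) ← scaled code falls here ✓
  e: [1/6, 1/3) 
  d: [1/3, 5/6) 
  f: [5/6, 1/1) 

Answer: a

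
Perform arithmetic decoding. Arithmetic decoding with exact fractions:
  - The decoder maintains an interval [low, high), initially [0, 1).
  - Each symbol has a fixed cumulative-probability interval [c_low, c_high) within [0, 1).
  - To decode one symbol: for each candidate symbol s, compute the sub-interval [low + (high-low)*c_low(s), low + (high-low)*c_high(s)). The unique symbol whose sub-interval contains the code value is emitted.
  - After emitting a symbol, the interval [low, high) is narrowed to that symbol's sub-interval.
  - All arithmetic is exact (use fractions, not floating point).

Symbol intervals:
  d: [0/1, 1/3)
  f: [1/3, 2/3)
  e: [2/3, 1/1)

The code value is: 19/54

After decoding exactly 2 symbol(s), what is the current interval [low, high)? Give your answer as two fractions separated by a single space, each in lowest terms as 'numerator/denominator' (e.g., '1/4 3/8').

Answer: 1/3 4/9

Derivation:
Step 1: interval [0/1, 1/1), width = 1/1 - 0/1 = 1/1
  'd': [0/1 + 1/1*0/1, 0/1 + 1/1*1/3) = [0/1, 1/3)
  'f': [0/1 + 1/1*1/3, 0/1 + 1/1*2/3) = [1/3, 2/3) <- contains code 19/54
  'e': [0/1 + 1/1*2/3, 0/1 + 1/1*1/1) = [2/3, 1/1)
  emit 'f', narrow to [1/3, 2/3)
Step 2: interval [1/3, 2/3), width = 2/3 - 1/3 = 1/3
  'd': [1/3 + 1/3*0/1, 1/3 + 1/3*1/3) = [1/3, 4/9) <- contains code 19/54
  'f': [1/3 + 1/3*1/3, 1/3 + 1/3*2/3) = [4/9, 5/9)
  'e': [1/3 + 1/3*2/3, 1/3 + 1/3*1/1) = [5/9, 2/3)
  emit 'd', narrow to [1/3, 4/9)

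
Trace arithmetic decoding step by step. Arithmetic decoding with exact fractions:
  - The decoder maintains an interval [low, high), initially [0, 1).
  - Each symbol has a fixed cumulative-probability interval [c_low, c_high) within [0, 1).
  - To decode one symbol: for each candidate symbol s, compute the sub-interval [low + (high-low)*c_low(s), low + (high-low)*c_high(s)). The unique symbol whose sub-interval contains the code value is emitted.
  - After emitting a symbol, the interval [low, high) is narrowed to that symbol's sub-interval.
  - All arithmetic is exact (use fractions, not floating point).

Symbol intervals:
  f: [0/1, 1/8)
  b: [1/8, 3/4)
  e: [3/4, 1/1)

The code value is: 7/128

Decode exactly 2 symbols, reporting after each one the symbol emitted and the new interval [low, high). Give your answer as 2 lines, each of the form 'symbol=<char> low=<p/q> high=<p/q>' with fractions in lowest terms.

Answer: symbol=f low=0/1 high=1/8
symbol=b low=1/64 high=3/32

Derivation:
Step 1: interval [0/1, 1/1), width = 1/1 - 0/1 = 1/1
  'f': [0/1 + 1/1*0/1, 0/1 + 1/1*1/8) = [0/1, 1/8) <- contains code 7/128
  'b': [0/1 + 1/1*1/8, 0/1 + 1/1*3/4) = [1/8, 3/4)
  'e': [0/1 + 1/1*3/4, 0/1 + 1/1*1/1) = [3/4, 1/1)
  emit 'f', narrow to [0/1, 1/8)
Step 2: interval [0/1, 1/8), width = 1/8 - 0/1 = 1/8
  'f': [0/1 + 1/8*0/1, 0/1 + 1/8*1/8) = [0/1, 1/64)
  'b': [0/1 + 1/8*1/8, 0/1 + 1/8*3/4) = [1/64, 3/32) <- contains code 7/128
  'e': [0/1 + 1/8*3/4, 0/1 + 1/8*1/1) = [3/32, 1/8)
  emit 'b', narrow to [1/64, 3/32)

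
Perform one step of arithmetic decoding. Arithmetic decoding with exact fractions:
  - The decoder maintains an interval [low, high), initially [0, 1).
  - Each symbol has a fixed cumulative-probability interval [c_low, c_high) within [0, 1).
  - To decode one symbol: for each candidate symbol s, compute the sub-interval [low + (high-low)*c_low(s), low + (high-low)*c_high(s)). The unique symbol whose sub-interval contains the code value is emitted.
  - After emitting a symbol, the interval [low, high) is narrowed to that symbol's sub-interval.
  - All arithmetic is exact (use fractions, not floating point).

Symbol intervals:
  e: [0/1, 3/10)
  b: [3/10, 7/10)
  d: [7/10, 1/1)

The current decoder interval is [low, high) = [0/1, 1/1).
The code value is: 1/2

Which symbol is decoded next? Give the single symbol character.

Interval width = high − low = 1/1 − 0/1 = 1/1
Scaled code = (code − low) / width = (1/2 − 0/1) / 1/1 = 1/2
  e: [0/1, 3/10) 
  b: [3/10, 7/10) ← scaled code falls here ✓
  d: [7/10, 1/1) 

Answer: b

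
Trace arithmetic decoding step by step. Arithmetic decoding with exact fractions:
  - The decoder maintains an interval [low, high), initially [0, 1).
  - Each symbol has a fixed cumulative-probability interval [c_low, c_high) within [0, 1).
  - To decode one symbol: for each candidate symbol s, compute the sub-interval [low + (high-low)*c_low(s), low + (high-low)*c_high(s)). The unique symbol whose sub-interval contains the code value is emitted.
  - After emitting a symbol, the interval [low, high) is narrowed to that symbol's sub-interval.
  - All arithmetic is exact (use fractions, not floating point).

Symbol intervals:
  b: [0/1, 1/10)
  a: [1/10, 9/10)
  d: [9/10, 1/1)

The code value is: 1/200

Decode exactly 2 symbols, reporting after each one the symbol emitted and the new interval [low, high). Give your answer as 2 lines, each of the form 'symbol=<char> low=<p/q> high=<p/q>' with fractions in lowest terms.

Step 1: interval [0/1, 1/1), width = 1/1 - 0/1 = 1/1
  'b': [0/1 + 1/1*0/1, 0/1 + 1/1*1/10) = [0/1, 1/10) <- contains code 1/200
  'a': [0/1 + 1/1*1/10, 0/1 + 1/1*9/10) = [1/10, 9/10)
  'd': [0/1 + 1/1*9/10, 0/1 + 1/1*1/1) = [9/10, 1/1)
  emit 'b', narrow to [0/1, 1/10)
Step 2: interval [0/1, 1/10), width = 1/10 - 0/1 = 1/10
  'b': [0/1 + 1/10*0/1, 0/1 + 1/10*1/10) = [0/1, 1/100) <- contains code 1/200
  'a': [0/1 + 1/10*1/10, 0/1 + 1/10*9/10) = [1/100, 9/100)
  'd': [0/1 + 1/10*9/10, 0/1 + 1/10*1/1) = [9/100, 1/10)
  emit 'b', narrow to [0/1, 1/100)

Answer: symbol=b low=0/1 high=1/10
symbol=b low=0/1 high=1/100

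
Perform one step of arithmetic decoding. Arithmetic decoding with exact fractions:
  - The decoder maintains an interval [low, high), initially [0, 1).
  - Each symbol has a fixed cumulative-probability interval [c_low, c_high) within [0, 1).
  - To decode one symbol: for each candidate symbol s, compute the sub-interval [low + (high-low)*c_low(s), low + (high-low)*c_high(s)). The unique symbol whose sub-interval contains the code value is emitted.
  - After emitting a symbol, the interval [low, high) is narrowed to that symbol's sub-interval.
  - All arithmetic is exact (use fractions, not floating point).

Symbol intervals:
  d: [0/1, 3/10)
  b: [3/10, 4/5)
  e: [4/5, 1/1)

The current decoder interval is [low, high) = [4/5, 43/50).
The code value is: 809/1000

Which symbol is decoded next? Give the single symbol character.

Answer: d

Derivation:
Interval width = high − low = 43/50 − 4/5 = 3/50
Scaled code = (code − low) / width = (809/1000 − 4/5) / 3/50 = 3/20
  d: [0/1, 3/10) ← scaled code falls here ✓
  b: [3/10, 4/5) 
  e: [4/5, 1/1) 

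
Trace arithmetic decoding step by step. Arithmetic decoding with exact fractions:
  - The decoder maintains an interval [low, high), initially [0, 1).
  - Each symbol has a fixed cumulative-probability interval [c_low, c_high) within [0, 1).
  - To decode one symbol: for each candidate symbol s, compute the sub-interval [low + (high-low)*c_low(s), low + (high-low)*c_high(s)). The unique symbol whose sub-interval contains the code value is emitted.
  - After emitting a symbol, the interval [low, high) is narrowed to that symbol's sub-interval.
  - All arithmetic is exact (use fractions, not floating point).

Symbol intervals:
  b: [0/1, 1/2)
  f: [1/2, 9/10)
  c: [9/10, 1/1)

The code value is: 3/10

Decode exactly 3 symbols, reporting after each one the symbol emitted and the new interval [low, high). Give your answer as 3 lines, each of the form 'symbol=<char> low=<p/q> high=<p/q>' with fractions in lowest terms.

Answer: symbol=b low=0/1 high=1/2
symbol=f low=1/4 high=9/20
symbol=b low=1/4 high=7/20

Derivation:
Step 1: interval [0/1, 1/1), width = 1/1 - 0/1 = 1/1
  'b': [0/1 + 1/1*0/1, 0/1 + 1/1*1/2) = [0/1, 1/2) <- contains code 3/10
  'f': [0/1 + 1/1*1/2, 0/1 + 1/1*9/10) = [1/2, 9/10)
  'c': [0/1 + 1/1*9/10, 0/1 + 1/1*1/1) = [9/10, 1/1)
  emit 'b', narrow to [0/1, 1/2)
Step 2: interval [0/1, 1/2), width = 1/2 - 0/1 = 1/2
  'b': [0/1 + 1/2*0/1, 0/1 + 1/2*1/2) = [0/1, 1/4)
  'f': [0/1 + 1/2*1/2, 0/1 + 1/2*9/10) = [1/4, 9/20) <- contains code 3/10
  'c': [0/1 + 1/2*9/10, 0/1 + 1/2*1/1) = [9/20, 1/2)
  emit 'f', narrow to [1/4, 9/20)
Step 3: interval [1/4, 9/20), width = 9/20 - 1/4 = 1/5
  'b': [1/4 + 1/5*0/1, 1/4 + 1/5*1/2) = [1/4, 7/20) <- contains code 3/10
  'f': [1/4 + 1/5*1/2, 1/4 + 1/5*9/10) = [7/20, 43/100)
  'c': [1/4 + 1/5*9/10, 1/4 + 1/5*1/1) = [43/100, 9/20)
  emit 'b', narrow to [1/4, 7/20)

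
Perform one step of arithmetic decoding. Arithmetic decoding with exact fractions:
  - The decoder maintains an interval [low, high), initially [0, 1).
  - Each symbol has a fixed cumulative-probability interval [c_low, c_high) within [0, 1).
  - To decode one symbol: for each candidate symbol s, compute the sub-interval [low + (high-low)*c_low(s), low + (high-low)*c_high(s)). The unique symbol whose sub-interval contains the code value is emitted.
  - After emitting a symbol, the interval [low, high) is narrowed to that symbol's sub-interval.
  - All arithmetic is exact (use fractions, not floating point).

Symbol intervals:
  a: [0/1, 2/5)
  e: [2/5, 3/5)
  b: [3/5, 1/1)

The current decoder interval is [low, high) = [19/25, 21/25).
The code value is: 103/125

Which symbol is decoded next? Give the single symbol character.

Answer: b

Derivation:
Interval width = high − low = 21/25 − 19/25 = 2/25
Scaled code = (code − low) / width = (103/125 − 19/25) / 2/25 = 4/5
  a: [0/1, 2/5) 
  e: [2/5, 3/5) 
  b: [3/5, 1/1) ← scaled code falls here ✓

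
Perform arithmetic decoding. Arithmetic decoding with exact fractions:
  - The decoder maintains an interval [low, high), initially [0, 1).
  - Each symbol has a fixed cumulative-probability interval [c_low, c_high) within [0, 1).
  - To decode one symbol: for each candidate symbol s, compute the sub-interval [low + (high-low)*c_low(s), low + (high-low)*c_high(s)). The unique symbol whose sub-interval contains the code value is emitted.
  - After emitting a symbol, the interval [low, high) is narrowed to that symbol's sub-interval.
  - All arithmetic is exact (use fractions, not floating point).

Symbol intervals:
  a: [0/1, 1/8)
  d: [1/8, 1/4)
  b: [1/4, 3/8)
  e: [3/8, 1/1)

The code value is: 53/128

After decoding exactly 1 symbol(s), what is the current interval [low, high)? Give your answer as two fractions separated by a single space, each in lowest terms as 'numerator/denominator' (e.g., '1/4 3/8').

Answer: 3/8 1/1

Derivation:
Step 1: interval [0/1, 1/1), width = 1/1 - 0/1 = 1/1
  'a': [0/1 + 1/1*0/1, 0/1 + 1/1*1/8) = [0/1, 1/8)
  'd': [0/1 + 1/1*1/8, 0/1 + 1/1*1/4) = [1/8, 1/4)
  'b': [0/1 + 1/1*1/4, 0/1 + 1/1*3/8) = [1/4, 3/8)
  'e': [0/1 + 1/1*3/8, 0/1 + 1/1*1/1) = [3/8, 1/1) <- contains code 53/128
  emit 'e', narrow to [3/8, 1/1)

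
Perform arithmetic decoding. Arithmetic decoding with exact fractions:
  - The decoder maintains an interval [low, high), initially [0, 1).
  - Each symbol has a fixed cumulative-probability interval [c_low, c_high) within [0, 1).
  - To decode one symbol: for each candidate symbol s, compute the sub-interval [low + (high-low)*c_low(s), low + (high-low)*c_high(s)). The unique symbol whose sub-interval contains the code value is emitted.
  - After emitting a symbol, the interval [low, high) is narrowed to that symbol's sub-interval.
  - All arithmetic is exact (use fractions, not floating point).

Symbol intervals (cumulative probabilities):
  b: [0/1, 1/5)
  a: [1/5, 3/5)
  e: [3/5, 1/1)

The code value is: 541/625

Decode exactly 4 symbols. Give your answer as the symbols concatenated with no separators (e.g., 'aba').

Answer: eebe

Derivation:
Step 1: interval [0/1, 1/1), width = 1/1 - 0/1 = 1/1
  'b': [0/1 + 1/1*0/1, 0/1 + 1/1*1/5) = [0/1, 1/5)
  'a': [0/1 + 1/1*1/5, 0/1 + 1/1*3/5) = [1/5, 3/5)
  'e': [0/1 + 1/1*3/5, 0/1 + 1/1*1/1) = [3/5, 1/1) <- contains code 541/625
  emit 'e', narrow to [3/5, 1/1)
Step 2: interval [3/5, 1/1), width = 1/1 - 3/5 = 2/5
  'b': [3/5 + 2/5*0/1, 3/5 + 2/5*1/5) = [3/5, 17/25)
  'a': [3/5 + 2/5*1/5, 3/5 + 2/5*3/5) = [17/25, 21/25)
  'e': [3/5 + 2/5*3/5, 3/5 + 2/5*1/1) = [21/25, 1/1) <- contains code 541/625
  emit 'e', narrow to [21/25, 1/1)
Step 3: interval [21/25, 1/1), width = 1/1 - 21/25 = 4/25
  'b': [21/25 + 4/25*0/1, 21/25 + 4/25*1/5) = [21/25, 109/125) <- contains code 541/625
  'a': [21/25 + 4/25*1/5, 21/25 + 4/25*3/5) = [109/125, 117/125)
  'e': [21/25 + 4/25*3/5, 21/25 + 4/25*1/1) = [117/125, 1/1)
  emit 'b', narrow to [21/25, 109/125)
Step 4: interval [21/25, 109/125), width = 109/125 - 21/25 = 4/125
  'b': [21/25 + 4/125*0/1, 21/25 + 4/125*1/5) = [21/25, 529/625)
  'a': [21/25 + 4/125*1/5, 21/25 + 4/125*3/5) = [529/625, 537/625)
  'e': [21/25 + 4/125*3/5, 21/25 + 4/125*1/1) = [537/625, 109/125) <- contains code 541/625
  emit 'e', narrow to [537/625, 109/125)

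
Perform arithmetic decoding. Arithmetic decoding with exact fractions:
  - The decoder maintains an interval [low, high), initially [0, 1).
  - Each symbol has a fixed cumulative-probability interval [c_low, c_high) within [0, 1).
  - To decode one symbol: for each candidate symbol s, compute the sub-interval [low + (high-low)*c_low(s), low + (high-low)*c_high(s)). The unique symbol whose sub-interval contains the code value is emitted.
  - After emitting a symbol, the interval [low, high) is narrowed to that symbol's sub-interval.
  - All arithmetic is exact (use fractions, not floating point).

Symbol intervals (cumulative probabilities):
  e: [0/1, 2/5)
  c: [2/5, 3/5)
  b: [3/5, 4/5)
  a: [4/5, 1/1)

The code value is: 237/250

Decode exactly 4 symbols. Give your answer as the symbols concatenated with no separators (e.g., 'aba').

Answer: abbc

Derivation:
Step 1: interval [0/1, 1/1), width = 1/1 - 0/1 = 1/1
  'e': [0/1 + 1/1*0/1, 0/1 + 1/1*2/5) = [0/1, 2/5)
  'c': [0/1 + 1/1*2/5, 0/1 + 1/1*3/5) = [2/5, 3/5)
  'b': [0/1 + 1/1*3/5, 0/1 + 1/1*4/5) = [3/5, 4/5)
  'a': [0/1 + 1/1*4/5, 0/1 + 1/1*1/1) = [4/5, 1/1) <- contains code 237/250
  emit 'a', narrow to [4/5, 1/1)
Step 2: interval [4/5, 1/1), width = 1/1 - 4/5 = 1/5
  'e': [4/5 + 1/5*0/1, 4/5 + 1/5*2/5) = [4/5, 22/25)
  'c': [4/5 + 1/5*2/5, 4/5 + 1/5*3/5) = [22/25, 23/25)
  'b': [4/5 + 1/5*3/5, 4/5 + 1/5*4/5) = [23/25, 24/25) <- contains code 237/250
  'a': [4/5 + 1/5*4/5, 4/5 + 1/5*1/1) = [24/25, 1/1)
  emit 'b', narrow to [23/25, 24/25)
Step 3: interval [23/25, 24/25), width = 24/25 - 23/25 = 1/25
  'e': [23/25 + 1/25*0/1, 23/25 + 1/25*2/5) = [23/25, 117/125)
  'c': [23/25 + 1/25*2/5, 23/25 + 1/25*3/5) = [117/125, 118/125)
  'b': [23/25 + 1/25*3/5, 23/25 + 1/25*4/5) = [118/125, 119/125) <- contains code 237/250
  'a': [23/25 + 1/25*4/5, 23/25 + 1/25*1/1) = [119/125, 24/25)
  emit 'b', narrow to [118/125, 119/125)
Step 4: interval [118/125, 119/125), width = 119/125 - 118/125 = 1/125
  'e': [118/125 + 1/125*0/1, 118/125 + 1/125*2/5) = [118/125, 592/625)
  'c': [118/125 + 1/125*2/5, 118/125 + 1/125*3/5) = [592/625, 593/625) <- contains code 237/250
  'b': [118/125 + 1/125*3/5, 118/125 + 1/125*4/5) = [593/625, 594/625)
  'a': [118/125 + 1/125*4/5, 118/125 + 1/125*1/1) = [594/625, 119/125)
  emit 'c', narrow to [592/625, 593/625)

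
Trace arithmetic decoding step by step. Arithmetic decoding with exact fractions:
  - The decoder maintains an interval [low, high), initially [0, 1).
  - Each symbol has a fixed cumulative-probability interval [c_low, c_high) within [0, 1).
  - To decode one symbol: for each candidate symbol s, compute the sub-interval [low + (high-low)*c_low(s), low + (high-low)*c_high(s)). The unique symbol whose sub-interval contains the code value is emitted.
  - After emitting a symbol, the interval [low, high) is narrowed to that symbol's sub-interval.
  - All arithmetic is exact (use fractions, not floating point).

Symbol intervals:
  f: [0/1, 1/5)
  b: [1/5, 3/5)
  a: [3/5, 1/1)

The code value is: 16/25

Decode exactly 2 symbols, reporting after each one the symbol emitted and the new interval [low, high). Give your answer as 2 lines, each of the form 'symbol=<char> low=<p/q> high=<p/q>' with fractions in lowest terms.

Answer: symbol=a low=3/5 high=1/1
symbol=f low=3/5 high=17/25

Derivation:
Step 1: interval [0/1, 1/1), width = 1/1 - 0/1 = 1/1
  'f': [0/1 + 1/1*0/1, 0/1 + 1/1*1/5) = [0/1, 1/5)
  'b': [0/1 + 1/1*1/5, 0/1 + 1/1*3/5) = [1/5, 3/5)
  'a': [0/1 + 1/1*3/5, 0/1 + 1/1*1/1) = [3/5, 1/1) <- contains code 16/25
  emit 'a', narrow to [3/5, 1/1)
Step 2: interval [3/5, 1/1), width = 1/1 - 3/5 = 2/5
  'f': [3/5 + 2/5*0/1, 3/5 + 2/5*1/5) = [3/5, 17/25) <- contains code 16/25
  'b': [3/5 + 2/5*1/5, 3/5 + 2/5*3/5) = [17/25, 21/25)
  'a': [3/5 + 2/5*3/5, 3/5 + 2/5*1/1) = [21/25, 1/1)
  emit 'f', narrow to [3/5, 17/25)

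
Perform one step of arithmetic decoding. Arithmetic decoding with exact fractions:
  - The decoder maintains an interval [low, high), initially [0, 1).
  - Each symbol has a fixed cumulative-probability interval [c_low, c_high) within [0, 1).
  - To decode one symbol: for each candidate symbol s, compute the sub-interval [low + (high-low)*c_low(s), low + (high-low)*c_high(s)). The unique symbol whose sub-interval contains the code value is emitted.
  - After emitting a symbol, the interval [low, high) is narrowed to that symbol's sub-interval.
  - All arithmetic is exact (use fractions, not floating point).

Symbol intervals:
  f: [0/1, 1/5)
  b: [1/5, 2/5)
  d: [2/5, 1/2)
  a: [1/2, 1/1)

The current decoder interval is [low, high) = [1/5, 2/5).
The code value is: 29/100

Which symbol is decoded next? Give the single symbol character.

Answer: d

Derivation:
Interval width = high − low = 2/5 − 1/5 = 1/5
Scaled code = (code − low) / width = (29/100 − 1/5) / 1/5 = 9/20
  f: [0/1, 1/5) 
  b: [1/5, 2/5) 
  d: [2/5, 1/2) ← scaled code falls here ✓
  a: [1/2, 1/1) 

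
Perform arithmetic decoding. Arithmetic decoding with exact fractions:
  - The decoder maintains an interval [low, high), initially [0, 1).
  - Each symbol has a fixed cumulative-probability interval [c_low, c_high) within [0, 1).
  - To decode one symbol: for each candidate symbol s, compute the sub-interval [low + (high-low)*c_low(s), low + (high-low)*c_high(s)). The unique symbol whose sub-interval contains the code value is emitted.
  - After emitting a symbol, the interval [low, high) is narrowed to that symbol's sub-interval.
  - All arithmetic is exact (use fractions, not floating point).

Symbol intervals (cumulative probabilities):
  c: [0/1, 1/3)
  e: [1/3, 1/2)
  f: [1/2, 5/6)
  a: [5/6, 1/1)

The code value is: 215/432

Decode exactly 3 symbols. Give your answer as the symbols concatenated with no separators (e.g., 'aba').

Step 1: interval [0/1, 1/1), width = 1/1 - 0/1 = 1/1
  'c': [0/1 + 1/1*0/1, 0/1 + 1/1*1/3) = [0/1, 1/3)
  'e': [0/1 + 1/1*1/3, 0/1 + 1/1*1/2) = [1/3, 1/2) <- contains code 215/432
  'f': [0/1 + 1/1*1/2, 0/1 + 1/1*5/6) = [1/2, 5/6)
  'a': [0/1 + 1/1*5/6, 0/1 + 1/1*1/1) = [5/6, 1/1)
  emit 'e', narrow to [1/3, 1/2)
Step 2: interval [1/3, 1/2), width = 1/2 - 1/3 = 1/6
  'c': [1/3 + 1/6*0/1, 1/3 + 1/6*1/3) = [1/3, 7/18)
  'e': [1/3 + 1/6*1/3, 1/3 + 1/6*1/2) = [7/18, 5/12)
  'f': [1/3 + 1/6*1/2, 1/3 + 1/6*5/6) = [5/12, 17/36)
  'a': [1/3 + 1/6*5/6, 1/3 + 1/6*1/1) = [17/36, 1/2) <- contains code 215/432
  emit 'a', narrow to [17/36, 1/2)
Step 3: interval [17/36, 1/2), width = 1/2 - 17/36 = 1/36
  'c': [17/36 + 1/36*0/1, 17/36 + 1/36*1/3) = [17/36, 13/27)
  'e': [17/36 + 1/36*1/3, 17/36 + 1/36*1/2) = [13/27, 35/72)
  'f': [17/36 + 1/36*1/2, 17/36 + 1/36*5/6) = [35/72, 107/216)
  'a': [17/36 + 1/36*5/6, 17/36 + 1/36*1/1) = [107/216, 1/2) <- contains code 215/432
  emit 'a', narrow to [107/216, 1/2)

Answer: eaa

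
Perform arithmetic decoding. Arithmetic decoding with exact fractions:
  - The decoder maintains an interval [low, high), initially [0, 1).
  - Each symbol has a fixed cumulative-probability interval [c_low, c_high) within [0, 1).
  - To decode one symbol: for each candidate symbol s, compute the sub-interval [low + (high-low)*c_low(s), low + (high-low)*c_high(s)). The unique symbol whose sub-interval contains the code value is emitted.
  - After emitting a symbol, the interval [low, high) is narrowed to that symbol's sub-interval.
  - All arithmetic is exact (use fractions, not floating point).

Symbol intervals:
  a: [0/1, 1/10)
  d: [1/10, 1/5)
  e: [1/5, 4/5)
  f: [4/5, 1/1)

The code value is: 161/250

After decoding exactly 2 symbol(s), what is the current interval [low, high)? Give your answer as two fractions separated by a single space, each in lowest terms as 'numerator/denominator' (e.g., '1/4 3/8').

Step 1: interval [0/1, 1/1), width = 1/1 - 0/1 = 1/1
  'a': [0/1 + 1/1*0/1, 0/1 + 1/1*1/10) = [0/1, 1/10)
  'd': [0/1 + 1/1*1/10, 0/1 + 1/1*1/5) = [1/10, 1/5)
  'e': [0/1 + 1/1*1/5, 0/1 + 1/1*4/5) = [1/5, 4/5) <- contains code 161/250
  'f': [0/1 + 1/1*4/5, 0/1 + 1/1*1/1) = [4/5, 1/1)
  emit 'e', narrow to [1/5, 4/5)
Step 2: interval [1/5, 4/5), width = 4/5 - 1/5 = 3/5
  'a': [1/5 + 3/5*0/1, 1/5 + 3/5*1/10) = [1/5, 13/50)
  'd': [1/5 + 3/5*1/10, 1/5 + 3/5*1/5) = [13/50, 8/25)
  'e': [1/5 + 3/5*1/5, 1/5 + 3/5*4/5) = [8/25, 17/25) <- contains code 161/250
  'f': [1/5 + 3/5*4/5, 1/5 + 3/5*1/1) = [17/25, 4/5)
  emit 'e', narrow to [8/25, 17/25)

Answer: 8/25 17/25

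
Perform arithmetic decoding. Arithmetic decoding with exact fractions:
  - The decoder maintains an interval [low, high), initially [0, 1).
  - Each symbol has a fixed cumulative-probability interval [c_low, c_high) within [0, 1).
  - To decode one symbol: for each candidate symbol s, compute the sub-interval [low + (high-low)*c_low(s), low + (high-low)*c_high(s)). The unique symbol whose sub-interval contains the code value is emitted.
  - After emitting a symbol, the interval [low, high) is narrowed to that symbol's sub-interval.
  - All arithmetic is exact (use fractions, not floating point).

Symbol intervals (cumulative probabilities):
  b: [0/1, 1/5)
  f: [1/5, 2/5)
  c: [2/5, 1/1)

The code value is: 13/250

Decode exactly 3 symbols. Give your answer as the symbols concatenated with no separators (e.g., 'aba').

Step 1: interval [0/1, 1/1), width = 1/1 - 0/1 = 1/1
  'b': [0/1 + 1/1*0/1, 0/1 + 1/1*1/5) = [0/1, 1/5) <- contains code 13/250
  'f': [0/1 + 1/1*1/5, 0/1 + 1/1*2/5) = [1/5, 2/5)
  'c': [0/1 + 1/1*2/5, 0/1 + 1/1*1/1) = [2/5, 1/1)
  emit 'b', narrow to [0/1, 1/5)
Step 2: interval [0/1, 1/5), width = 1/5 - 0/1 = 1/5
  'b': [0/1 + 1/5*0/1, 0/1 + 1/5*1/5) = [0/1, 1/25)
  'f': [0/1 + 1/5*1/5, 0/1 + 1/5*2/5) = [1/25, 2/25) <- contains code 13/250
  'c': [0/1 + 1/5*2/5, 0/1 + 1/5*1/1) = [2/25, 1/5)
  emit 'f', narrow to [1/25, 2/25)
Step 3: interval [1/25, 2/25), width = 2/25 - 1/25 = 1/25
  'b': [1/25 + 1/25*0/1, 1/25 + 1/25*1/5) = [1/25, 6/125)
  'f': [1/25 + 1/25*1/5, 1/25 + 1/25*2/5) = [6/125, 7/125) <- contains code 13/250
  'c': [1/25 + 1/25*2/5, 1/25 + 1/25*1/1) = [7/125, 2/25)
  emit 'f', narrow to [6/125, 7/125)

Answer: bff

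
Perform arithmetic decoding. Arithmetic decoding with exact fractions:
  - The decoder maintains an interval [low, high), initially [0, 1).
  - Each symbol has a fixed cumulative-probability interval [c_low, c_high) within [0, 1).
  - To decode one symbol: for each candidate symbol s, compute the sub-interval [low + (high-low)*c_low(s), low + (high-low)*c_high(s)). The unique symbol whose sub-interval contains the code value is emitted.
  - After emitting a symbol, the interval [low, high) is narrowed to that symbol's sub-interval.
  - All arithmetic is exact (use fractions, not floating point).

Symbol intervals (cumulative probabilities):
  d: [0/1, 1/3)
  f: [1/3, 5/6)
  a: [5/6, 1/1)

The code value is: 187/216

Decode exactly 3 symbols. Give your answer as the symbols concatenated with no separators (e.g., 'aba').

Answer: adf

Derivation:
Step 1: interval [0/1, 1/1), width = 1/1 - 0/1 = 1/1
  'd': [0/1 + 1/1*0/1, 0/1 + 1/1*1/3) = [0/1, 1/3)
  'f': [0/1 + 1/1*1/3, 0/1 + 1/1*5/6) = [1/3, 5/6)
  'a': [0/1 + 1/1*5/6, 0/1 + 1/1*1/1) = [5/6, 1/1) <- contains code 187/216
  emit 'a', narrow to [5/6, 1/1)
Step 2: interval [5/6, 1/1), width = 1/1 - 5/6 = 1/6
  'd': [5/6 + 1/6*0/1, 5/6 + 1/6*1/3) = [5/6, 8/9) <- contains code 187/216
  'f': [5/6 + 1/6*1/3, 5/6 + 1/6*5/6) = [8/9, 35/36)
  'a': [5/6 + 1/6*5/6, 5/6 + 1/6*1/1) = [35/36, 1/1)
  emit 'd', narrow to [5/6, 8/9)
Step 3: interval [5/6, 8/9), width = 8/9 - 5/6 = 1/18
  'd': [5/6 + 1/18*0/1, 5/6 + 1/18*1/3) = [5/6, 23/27)
  'f': [5/6 + 1/18*1/3, 5/6 + 1/18*5/6) = [23/27, 95/108) <- contains code 187/216
  'a': [5/6 + 1/18*5/6, 5/6 + 1/18*1/1) = [95/108, 8/9)
  emit 'f', narrow to [23/27, 95/108)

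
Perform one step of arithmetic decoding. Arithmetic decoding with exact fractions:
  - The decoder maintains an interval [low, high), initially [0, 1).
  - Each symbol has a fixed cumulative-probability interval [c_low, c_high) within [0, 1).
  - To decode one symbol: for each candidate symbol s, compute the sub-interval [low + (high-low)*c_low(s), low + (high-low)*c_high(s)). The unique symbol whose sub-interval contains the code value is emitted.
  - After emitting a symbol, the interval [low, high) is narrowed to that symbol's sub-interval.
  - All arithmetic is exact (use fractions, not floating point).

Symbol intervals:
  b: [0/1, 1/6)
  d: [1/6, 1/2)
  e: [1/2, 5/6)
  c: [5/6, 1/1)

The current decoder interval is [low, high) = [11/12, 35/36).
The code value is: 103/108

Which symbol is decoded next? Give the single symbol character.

Interval width = high − low = 35/36 − 11/12 = 1/18
Scaled code = (code − low) / width = (103/108 − 11/12) / 1/18 = 2/3
  b: [0/1, 1/6) 
  d: [1/6, 1/2) 
  e: [1/2, 5/6) ← scaled code falls here ✓
  c: [5/6, 1/1) 

Answer: e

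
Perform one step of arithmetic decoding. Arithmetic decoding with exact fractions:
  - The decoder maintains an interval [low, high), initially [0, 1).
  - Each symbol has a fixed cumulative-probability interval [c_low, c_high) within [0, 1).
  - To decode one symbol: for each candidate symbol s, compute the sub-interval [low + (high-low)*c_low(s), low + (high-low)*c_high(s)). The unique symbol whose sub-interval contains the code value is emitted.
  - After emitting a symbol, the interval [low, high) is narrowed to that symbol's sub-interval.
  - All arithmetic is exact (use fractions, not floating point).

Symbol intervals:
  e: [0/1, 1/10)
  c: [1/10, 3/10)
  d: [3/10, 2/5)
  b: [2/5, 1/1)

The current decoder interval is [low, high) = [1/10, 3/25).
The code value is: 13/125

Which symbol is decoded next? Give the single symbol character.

Answer: c

Derivation:
Interval width = high − low = 3/25 − 1/10 = 1/50
Scaled code = (code − low) / width = (13/125 − 1/10) / 1/50 = 1/5
  e: [0/1, 1/10) 
  c: [1/10, 3/10) ← scaled code falls here ✓
  d: [3/10, 2/5) 
  b: [2/5, 1/1) 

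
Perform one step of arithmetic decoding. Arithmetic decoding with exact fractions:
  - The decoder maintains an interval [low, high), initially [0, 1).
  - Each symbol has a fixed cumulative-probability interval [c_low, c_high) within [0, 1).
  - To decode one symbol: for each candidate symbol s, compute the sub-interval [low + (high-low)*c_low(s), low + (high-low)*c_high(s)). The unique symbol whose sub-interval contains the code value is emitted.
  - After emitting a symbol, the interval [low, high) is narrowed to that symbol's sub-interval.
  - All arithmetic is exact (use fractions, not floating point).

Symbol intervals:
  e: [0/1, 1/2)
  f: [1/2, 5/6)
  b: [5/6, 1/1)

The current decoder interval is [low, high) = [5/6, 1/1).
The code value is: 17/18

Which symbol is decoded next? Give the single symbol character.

Answer: f

Derivation:
Interval width = high − low = 1/1 − 5/6 = 1/6
Scaled code = (code − low) / width = (17/18 − 5/6) / 1/6 = 2/3
  e: [0/1, 1/2) 
  f: [1/2, 5/6) ← scaled code falls here ✓
  b: [5/6, 1/1) 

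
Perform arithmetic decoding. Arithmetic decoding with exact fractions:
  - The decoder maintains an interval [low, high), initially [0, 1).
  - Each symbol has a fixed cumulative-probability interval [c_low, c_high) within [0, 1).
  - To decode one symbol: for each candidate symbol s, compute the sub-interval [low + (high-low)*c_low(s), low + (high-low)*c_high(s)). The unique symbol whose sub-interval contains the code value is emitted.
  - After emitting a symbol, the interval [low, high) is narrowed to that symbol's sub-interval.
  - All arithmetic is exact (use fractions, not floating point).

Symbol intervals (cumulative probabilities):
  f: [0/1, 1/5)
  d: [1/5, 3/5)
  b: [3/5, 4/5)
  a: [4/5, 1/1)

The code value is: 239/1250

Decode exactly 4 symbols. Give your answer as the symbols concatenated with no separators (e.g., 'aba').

Step 1: interval [0/1, 1/1), width = 1/1 - 0/1 = 1/1
  'f': [0/1 + 1/1*0/1, 0/1 + 1/1*1/5) = [0/1, 1/5) <- contains code 239/1250
  'd': [0/1 + 1/1*1/5, 0/1 + 1/1*3/5) = [1/5, 3/5)
  'b': [0/1 + 1/1*3/5, 0/1 + 1/1*4/5) = [3/5, 4/5)
  'a': [0/1 + 1/1*4/5, 0/1 + 1/1*1/1) = [4/5, 1/1)
  emit 'f', narrow to [0/1, 1/5)
Step 2: interval [0/1, 1/5), width = 1/5 - 0/1 = 1/5
  'f': [0/1 + 1/5*0/1, 0/1 + 1/5*1/5) = [0/1, 1/25)
  'd': [0/1 + 1/5*1/5, 0/1 + 1/5*3/5) = [1/25, 3/25)
  'b': [0/1 + 1/5*3/5, 0/1 + 1/5*4/5) = [3/25, 4/25)
  'a': [0/1 + 1/5*4/5, 0/1 + 1/5*1/1) = [4/25, 1/5) <- contains code 239/1250
  emit 'a', narrow to [4/25, 1/5)
Step 3: interval [4/25, 1/5), width = 1/5 - 4/25 = 1/25
  'f': [4/25 + 1/25*0/1, 4/25 + 1/25*1/5) = [4/25, 21/125)
  'd': [4/25 + 1/25*1/5, 4/25 + 1/25*3/5) = [21/125, 23/125)
  'b': [4/25 + 1/25*3/5, 4/25 + 1/25*4/5) = [23/125, 24/125) <- contains code 239/1250
  'a': [4/25 + 1/25*4/5, 4/25 + 1/25*1/1) = [24/125, 1/5)
  emit 'b', narrow to [23/125, 24/125)
Step 4: interval [23/125, 24/125), width = 24/125 - 23/125 = 1/125
  'f': [23/125 + 1/125*0/1, 23/125 + 1/125*1/5) = [23/125, 116/625)
  'd': [23/125 + 1/125*1/5, 23/125 + 1/125*3/5) = [116/625, 118/625)
  'b': [23/125 + 1/125*3/5, 23/125 + 1/125*4/5) = [118/625, 119/625)
  'a': [23/125 + 1/125*4/5, 23/125 + 1/125*1/1) = [119/625, 24/125) <- contains code 239/1250
  emit 'a', narrow to [119/625, 24/125)

Answer: faba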